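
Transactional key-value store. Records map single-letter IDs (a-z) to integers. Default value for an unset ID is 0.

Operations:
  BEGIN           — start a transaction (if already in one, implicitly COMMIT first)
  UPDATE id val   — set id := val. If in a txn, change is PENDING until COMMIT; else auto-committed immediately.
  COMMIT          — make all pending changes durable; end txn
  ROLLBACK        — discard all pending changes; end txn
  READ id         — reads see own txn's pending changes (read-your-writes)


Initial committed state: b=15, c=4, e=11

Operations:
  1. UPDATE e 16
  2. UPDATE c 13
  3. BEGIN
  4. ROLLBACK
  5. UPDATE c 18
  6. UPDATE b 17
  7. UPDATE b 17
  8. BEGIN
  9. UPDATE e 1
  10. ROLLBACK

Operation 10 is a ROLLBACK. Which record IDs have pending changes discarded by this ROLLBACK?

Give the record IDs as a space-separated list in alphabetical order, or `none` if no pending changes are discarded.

Initial committed: {b=15, c=4, e=11}
Op 1: UPDATE e=16 (auto-commit; committed e=16)
Op 2: UPDATE c=13 (auto-commit; committed c=13)
Op 3: BEGIN: in_txn=True, pending={}
Op 4: ROLLBACK: discarded pending []; in_txn=False
Op 5: UPDATE c=18 (auto-commit; committed c=18)
Op 6: UPDATE b=17 (auto-commit; committed b=17)
Op 7: UPDATE b=17 (auto-commit; committed b=17)
Op 8: BEGIN: in_txn=True, pending={}
Op 9: UPDATE e=1 (pending; pending now {e=1})
Op 10: ROLLBACK: discarded pending ['e']; in_txn=False
ROLLBACK at op 10 discards: ['e']

Answer: e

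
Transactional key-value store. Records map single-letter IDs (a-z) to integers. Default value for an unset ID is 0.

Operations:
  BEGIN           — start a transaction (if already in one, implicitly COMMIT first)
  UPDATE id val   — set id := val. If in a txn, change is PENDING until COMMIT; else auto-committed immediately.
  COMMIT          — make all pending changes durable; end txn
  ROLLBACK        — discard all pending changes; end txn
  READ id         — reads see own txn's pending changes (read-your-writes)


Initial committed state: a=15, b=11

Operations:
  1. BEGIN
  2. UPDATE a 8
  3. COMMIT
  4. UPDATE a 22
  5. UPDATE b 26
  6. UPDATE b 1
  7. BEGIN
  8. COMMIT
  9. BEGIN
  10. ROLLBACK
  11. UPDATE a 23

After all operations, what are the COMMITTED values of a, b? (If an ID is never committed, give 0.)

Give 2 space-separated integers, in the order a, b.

Initial committed: {a=15, b=11}
Op 1: BEGIN: in_txn=True, pending={}
Op 2: UPDATE a=8 (pending; pending now {a=8})
Op 3: COMMIT: merged ['a'] into committed; committed now {a=8, b=11}
Op 4: UPDATE a=22 (auto-commit; committed a=22)
Op 5: UPDATE b=26 (auto-commit; committed b=26)
Op 6: UPDATE b=1 (auto-commit; committed b=1)
Op 7: BEGIN: in_txn=True, pending={}
Op 8: COMMIT: merged [] into committed; committed now {a=22, b=1}
Op 9: BEGIN: in_txn=True, pending={}
Op 10: ROLLBACK: discarded pending []; in_txn=False
Op 11: UPDATE a=23 (auto-commit; committed a=23)
Final committed: {a=23, b=1}

Answer: 23 1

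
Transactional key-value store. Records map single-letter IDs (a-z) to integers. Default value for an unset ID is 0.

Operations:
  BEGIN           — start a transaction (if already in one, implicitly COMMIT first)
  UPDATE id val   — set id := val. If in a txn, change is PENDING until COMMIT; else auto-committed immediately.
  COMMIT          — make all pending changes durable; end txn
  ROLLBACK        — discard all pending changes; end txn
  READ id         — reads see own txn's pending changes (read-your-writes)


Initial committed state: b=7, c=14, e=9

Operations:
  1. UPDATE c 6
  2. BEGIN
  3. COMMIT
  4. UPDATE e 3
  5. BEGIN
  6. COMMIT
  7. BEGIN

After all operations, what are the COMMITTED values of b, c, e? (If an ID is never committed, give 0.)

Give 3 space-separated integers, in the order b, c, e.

Answer: 7 6 3

Derivation:
Initial committed: {b=7, c=14, e=9}
Op 1: UPDATE c=6 (auto-commit; committed c=6)
Op 2: BEGIN: in_txn=True, pending={}
Op 3: COMMIT: merged [] into committed; committed now {b=7, c=6, e=9}
Op 4: UPDATE e=3 (auto-commit; committed e=3)
Op 5: BEGIN: in_txn=True, pending={}
Op 6: COMMIT: merged [] into committed; committed now {b=7, c=6, e=3}
Op 7: BEGIN: in_txn=True, pending={}
Final committed: {b=7, c=6, e=3}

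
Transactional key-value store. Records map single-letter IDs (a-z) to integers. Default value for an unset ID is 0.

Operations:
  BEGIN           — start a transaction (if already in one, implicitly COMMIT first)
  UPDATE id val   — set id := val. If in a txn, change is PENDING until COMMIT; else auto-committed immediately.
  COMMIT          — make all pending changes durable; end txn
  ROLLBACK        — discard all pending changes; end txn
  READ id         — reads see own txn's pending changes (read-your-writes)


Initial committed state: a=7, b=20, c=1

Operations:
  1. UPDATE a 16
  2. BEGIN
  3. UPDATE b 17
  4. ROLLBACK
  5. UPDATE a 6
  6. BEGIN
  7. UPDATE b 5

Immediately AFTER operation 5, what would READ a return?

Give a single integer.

Answer: 6

Derivation:
Initial committed: {a=7, b=20, c=1}
Op 1: UPDATE a=16 (auto-commit; committed a=16)
Op 2: BEGIN: in_txn=True, pending={}
Op 3: UPDATE b=17 (pending; pending now {b=17})
Op 4: ROLLBACK: discarded pending ['b']; in_txn=False
Op 5: UPDATE a=6 (auto-commit; committed a=6)
After op 5: visible(a) = 6 (pending={}, committed={a=6, b=20, c=1})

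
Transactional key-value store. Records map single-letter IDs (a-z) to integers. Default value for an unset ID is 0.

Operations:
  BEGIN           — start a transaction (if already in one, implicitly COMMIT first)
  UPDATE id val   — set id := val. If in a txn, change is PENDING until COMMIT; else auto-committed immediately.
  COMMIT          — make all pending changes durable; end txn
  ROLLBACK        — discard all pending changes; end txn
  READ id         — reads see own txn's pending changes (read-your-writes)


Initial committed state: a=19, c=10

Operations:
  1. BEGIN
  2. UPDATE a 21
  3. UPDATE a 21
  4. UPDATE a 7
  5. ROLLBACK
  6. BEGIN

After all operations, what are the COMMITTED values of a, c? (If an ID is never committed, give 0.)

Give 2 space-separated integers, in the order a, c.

Answer: 19 10

Derivation:
Initial committed: {a=19, c=10}
Op 1: BEGIN: in_txn=True, pending={}
Op 2: UPDATE a=21 (pending; pending now {a=21})
Op 3: UPDATE a=21 (pending; pending now {a=21})
Op 4: UPDATE a=7 (pending; pending now {a=7})
Op 5: ROLLBACK: discarded pending ['a']; in_txn=False
Op 6: BEGIN: in_txn=True, pending={}
Final committed: {a=19, c=10}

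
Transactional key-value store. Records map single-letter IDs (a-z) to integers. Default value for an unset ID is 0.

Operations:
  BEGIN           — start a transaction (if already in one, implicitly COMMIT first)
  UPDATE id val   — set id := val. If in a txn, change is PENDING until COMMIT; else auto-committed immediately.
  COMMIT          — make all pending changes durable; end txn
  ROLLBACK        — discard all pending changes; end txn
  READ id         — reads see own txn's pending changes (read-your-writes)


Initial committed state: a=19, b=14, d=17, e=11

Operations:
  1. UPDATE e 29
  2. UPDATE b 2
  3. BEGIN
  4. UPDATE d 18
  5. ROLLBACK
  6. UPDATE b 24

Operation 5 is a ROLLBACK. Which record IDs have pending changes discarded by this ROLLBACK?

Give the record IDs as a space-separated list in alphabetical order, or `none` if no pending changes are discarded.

Answer: d

Derivation:
Initial committed: {a=19, b=14, d=17, e=11}
Op 1: UPDATE e=29 (auto-commit; committed e=29)
Op 2: UPDATE b=2 (auto-commit; committed b=2)
Op 3: BEGIN: in_txn=True, pending={}
Op 4: UPDATE d=18 (pending; pending now {d=18})
Op 5: ROLLBACK: discarded pending ['d']; in_txn=False
Op 6: UPDATE b=24 (auto-commit; committed b=24)
ROLLBACK at op 5 discards: ['d']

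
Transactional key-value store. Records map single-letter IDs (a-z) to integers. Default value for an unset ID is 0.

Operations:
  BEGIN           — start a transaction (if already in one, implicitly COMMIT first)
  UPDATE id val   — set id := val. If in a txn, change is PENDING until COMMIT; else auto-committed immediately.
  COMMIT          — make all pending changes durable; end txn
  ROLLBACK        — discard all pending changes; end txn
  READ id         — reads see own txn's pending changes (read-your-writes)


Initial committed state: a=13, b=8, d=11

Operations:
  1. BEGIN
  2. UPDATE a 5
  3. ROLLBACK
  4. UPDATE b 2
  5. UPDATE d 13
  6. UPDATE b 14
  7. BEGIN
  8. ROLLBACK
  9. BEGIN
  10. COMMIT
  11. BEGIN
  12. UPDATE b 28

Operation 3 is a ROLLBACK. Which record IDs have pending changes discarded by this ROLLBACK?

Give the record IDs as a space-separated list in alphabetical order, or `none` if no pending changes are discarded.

Initial committed: {a=13, b=8, d=11}
Op 1: BEGIN: in_txn=True, pending={}
Op 2: UPDATE a=5 (pending; pending now {a=5})
Op 3: ROLLBACK: discarded pending ['a']; in_txn=False
Op 4: UPDATE b=2 (auto-commit; committed b=2)
Op 5: UPDATE d=13 (auto-commit; committed d=13)
Op 6: UPDATE b=14 (auto-commit; committed b=14)
Op 7: BEGIN: in_txn=True, pending={}
Op 8: ROLLBACK: discarded pending []; in_txn=False
Op 9: BEGIN: in_txn=True, pending={}
Op 10: COMMIT: merged [] into committed; committed now {a=13, b=14, d=13}
Op 11: BEGIN: in_txn=True, pending={}
Op 12: UPDATE b=28 (pending; pending now {b=28})
ROLLBACK at op 3 discards: ['a']

Answer: a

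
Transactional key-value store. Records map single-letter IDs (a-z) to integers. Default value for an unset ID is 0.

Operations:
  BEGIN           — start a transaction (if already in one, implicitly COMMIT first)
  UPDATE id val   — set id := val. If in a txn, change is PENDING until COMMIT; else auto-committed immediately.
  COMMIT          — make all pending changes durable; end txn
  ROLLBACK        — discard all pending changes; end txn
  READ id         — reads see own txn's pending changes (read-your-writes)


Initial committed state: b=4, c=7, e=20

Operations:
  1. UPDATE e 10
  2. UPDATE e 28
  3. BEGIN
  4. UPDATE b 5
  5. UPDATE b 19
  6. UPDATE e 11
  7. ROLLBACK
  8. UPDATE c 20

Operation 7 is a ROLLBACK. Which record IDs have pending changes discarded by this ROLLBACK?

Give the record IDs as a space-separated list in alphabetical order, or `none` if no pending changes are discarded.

Answer: b e

Derivation:
Initial committed: {b=4, c=7, e=20}
Op 1: UPDATE e=10 (auto-commit; committed e=10)
Op 2: UPDATE e=28 (auto-commit; committed e=28)
Op 3: BEGIN: in_txn=True, pending={}
Op 4: UPDATE b=5 (pending; pending now {b=5})
Op 5: UPDATE b=19 (pending; pending now {b=19})
Op 6: UPDATE e=11 (pending; pending now {b=19, e=11})
Op 7: ROLLBACK: discarded pending ['b', 'e']; in_txn=False
Op 8: UPDATE c=20 (auto-commit; committed c=20)
ROLLBACK at op 7 discards: ['b', 'e']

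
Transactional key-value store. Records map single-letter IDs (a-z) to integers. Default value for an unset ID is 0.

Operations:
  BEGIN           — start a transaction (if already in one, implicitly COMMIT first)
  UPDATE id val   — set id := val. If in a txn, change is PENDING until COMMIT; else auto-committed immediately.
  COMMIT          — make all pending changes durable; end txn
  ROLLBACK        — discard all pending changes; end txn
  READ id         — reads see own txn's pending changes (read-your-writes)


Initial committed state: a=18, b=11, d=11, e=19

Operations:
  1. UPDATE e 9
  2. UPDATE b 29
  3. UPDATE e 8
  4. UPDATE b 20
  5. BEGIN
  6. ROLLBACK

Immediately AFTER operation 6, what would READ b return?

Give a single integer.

Answer: 20

Derivation:
Initial committed: {a=18, b=11, d=11, e=19}
Op 1: UPDATE e=9 (auto-commit; committed e=9)
Op 2: UPDATE b=29 (auto-commit; committed b=29)
Op 3: UPDATE e=8 (auto-commit; committed e=8)
Op 4: UPDATE b=20 (auto-commit; committed b=20)
Op 5: BEGIN: in_txn=True, pending={}
Op 6: ROLLBACK: discarded pending []; in_txn=False
After op 6: visible(b) = 20 (pending={}, committed={a=18, b=20, d=11, e=8})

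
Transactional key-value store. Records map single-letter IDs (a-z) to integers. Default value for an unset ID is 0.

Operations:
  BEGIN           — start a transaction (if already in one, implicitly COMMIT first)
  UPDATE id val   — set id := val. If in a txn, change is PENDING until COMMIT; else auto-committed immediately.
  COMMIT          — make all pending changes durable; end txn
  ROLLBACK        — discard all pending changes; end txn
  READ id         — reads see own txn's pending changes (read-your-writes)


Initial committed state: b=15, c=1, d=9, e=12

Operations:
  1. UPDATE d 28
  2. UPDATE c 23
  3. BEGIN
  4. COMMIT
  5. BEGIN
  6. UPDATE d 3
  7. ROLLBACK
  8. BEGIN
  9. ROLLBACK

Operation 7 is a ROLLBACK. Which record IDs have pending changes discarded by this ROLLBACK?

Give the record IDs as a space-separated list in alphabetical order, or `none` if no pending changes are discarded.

Initial committed: {b=15, c=1, d=9, e=12}
Op 1: UPDATE d=28 (auto-commit; committed d=28)
Op 2: UPDATE c=23 (auto-commit; committed c=23)
Op 3: BEGIN: in_txn=True, pending={}
Op 4: COMMIT: merged [] into committed; committed now {b=15, c=23, d=28, e=12}
Op 5: BEGIN: in_txn=True, pending={}
Op 6: UPDATE d=3 (pending; pending now {d=3})
Op 7: ROLLBACK: discarded pending ['d']; in_txn=False
Op 8: BEGIN: in_txn=True, pending={}
Op 9: ROLLBACK: discarded pending []; in_txn=False
ROLLBACK at op 7 discards: ['d']

Answer: d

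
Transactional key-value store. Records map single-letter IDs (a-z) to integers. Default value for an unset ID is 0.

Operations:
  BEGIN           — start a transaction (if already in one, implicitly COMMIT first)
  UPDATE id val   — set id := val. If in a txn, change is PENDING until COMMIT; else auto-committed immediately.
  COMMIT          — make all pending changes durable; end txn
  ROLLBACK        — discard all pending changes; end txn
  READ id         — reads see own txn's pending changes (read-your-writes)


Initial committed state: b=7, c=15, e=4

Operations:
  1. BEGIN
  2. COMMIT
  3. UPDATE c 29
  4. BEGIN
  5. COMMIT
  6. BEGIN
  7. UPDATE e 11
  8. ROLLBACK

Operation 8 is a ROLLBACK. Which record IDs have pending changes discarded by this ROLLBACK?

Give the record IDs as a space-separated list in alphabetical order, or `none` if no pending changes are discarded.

Answer: e

Derivation:
Initial committed: {b=7, c=15, e=4}
Op 1: BEGIN: in_txn=True, pending={}
Op 2: COMMIT: merged [] into committed; committed now {b=7, c=15, e=4}
Op 3: UPDATE c=29 (auto-commit; committed c=29)
Op 4: BEGIN: in_txn=True, pending={}
Op 5: COMMIT: merged [] into committed; committed now {b=7, c=29, e=4}
Op 6: BEGIN: in_txn=True, pending={}
Op 7: UPDATE e=11 (pending; pending now {e=11})
Op 8: ROLLBACK: discarded pending ['e']; in_txn=False
ROLLBACK at op 8 discards: ['e']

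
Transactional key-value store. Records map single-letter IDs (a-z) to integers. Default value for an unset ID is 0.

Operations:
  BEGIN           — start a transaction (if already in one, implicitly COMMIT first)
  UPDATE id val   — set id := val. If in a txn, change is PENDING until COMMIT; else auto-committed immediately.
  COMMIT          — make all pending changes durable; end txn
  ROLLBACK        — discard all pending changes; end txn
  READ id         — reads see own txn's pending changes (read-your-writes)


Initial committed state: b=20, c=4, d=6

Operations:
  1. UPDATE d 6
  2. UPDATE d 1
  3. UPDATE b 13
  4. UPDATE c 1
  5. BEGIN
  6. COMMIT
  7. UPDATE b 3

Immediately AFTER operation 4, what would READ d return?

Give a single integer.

Answer: 1

Derivation:
Initial committed: {b=20, c=4, d=6}
Op 1: UPDATE d=6 (auto-commit; committed d=6)
Op 2: UPDATE d=1 (auto-commit; committed d=1)
Op 3: UPDATE b=13 (auto-commit; committed b=13)
Op 4: UPDATE c=1 (auto-commit; committed c=1)
After op 4: visible(d) = 1 (pending={}, committed={b=13, c=1, d=1})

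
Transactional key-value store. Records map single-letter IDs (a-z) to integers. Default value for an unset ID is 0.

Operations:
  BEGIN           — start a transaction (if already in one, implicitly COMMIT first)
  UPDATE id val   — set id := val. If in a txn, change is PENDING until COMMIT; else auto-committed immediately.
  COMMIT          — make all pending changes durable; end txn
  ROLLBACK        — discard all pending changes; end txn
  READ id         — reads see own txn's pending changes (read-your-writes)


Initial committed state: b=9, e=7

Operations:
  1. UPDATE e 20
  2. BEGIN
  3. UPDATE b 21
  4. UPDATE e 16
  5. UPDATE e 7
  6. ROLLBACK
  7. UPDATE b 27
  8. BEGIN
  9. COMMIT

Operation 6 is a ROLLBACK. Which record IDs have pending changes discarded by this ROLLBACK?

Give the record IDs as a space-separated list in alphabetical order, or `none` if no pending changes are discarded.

Initial committed: {b=9, e=7}
Op 1: UPDATE e=20 (auto-commit; committed e=20)
Op 2: BEGIN: in_txn=True, pending={}
Op 3: UPDATE b=21 (pending; pending now {b=21})
Op 4: UPDATE e=16 (pending; pending now {b=21, e=16})
Op 5: UPDATE e=7 (pending; pending now {b=21, e=7})
Op 6: ROLLBACK: discarded pending ['b', 'e']; in_txn=False
Op 7: UPDATE b=27 (auto-commit; committed b=27)
Op 8: BEGIN: in_txn=True, pending={}
Op 9: COMMIT: merged [] into committed; committed now {b=27, e=20}
ROLLBACK at op 6 discards: ['b', 'e']

Answer: b e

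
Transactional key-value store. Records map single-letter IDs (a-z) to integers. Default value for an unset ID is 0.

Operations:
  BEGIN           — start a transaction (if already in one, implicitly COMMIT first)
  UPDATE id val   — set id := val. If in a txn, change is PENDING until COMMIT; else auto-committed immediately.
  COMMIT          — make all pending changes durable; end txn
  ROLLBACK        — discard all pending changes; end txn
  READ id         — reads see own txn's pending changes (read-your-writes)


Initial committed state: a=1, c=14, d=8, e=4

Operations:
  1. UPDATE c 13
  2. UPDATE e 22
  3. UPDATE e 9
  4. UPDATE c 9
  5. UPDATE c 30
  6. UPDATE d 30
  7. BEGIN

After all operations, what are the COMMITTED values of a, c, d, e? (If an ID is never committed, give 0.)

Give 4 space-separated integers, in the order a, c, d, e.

Answer: 1 30 30 9

Derivation:
Initial committed: {a=1, c=14, d=8, e=4}
Op 1: UPDATE c=13 (auto-commit; committed c=13)
Op 2: UPDATE e=22 (auto-commit; committed e=22)
Op 3: UPDATE e=9 (auto-commit; committed e=9)
Op 4: UPDATE c=9 (auto-commit; committed c=9)
Op 5: UPDATE c=30 (auto-commit; committed c=30)
Op 6: UPDATE d=30 (auto-commit; committed d=30)
Op 7: BEGIN: in_txn=True, pending={}
Final committed: {a=1, c=30, d=30, e=9}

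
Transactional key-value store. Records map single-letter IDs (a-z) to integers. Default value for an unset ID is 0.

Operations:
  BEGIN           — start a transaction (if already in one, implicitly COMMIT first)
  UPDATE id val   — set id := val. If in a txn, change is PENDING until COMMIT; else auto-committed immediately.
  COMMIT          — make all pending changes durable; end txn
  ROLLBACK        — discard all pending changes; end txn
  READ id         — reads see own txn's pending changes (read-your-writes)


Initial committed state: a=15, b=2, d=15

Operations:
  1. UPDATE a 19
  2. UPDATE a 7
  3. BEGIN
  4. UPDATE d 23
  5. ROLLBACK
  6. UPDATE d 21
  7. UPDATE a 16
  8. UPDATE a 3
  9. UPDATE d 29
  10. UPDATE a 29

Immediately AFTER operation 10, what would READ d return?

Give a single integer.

Answer: 29

Derivation:
Initial committed: {a=15, b=2, d=15}
Op 1: UPDATE a=19 (auto-commit; committed a=19)
Op 2: UPDATE a=7 (auto-commit; committed a=7)
Op 3: BEGIN: in_txn=True, pending={}
Op 4: UPDATE d=23 (pending; pending now {d=23})
Op 5: ROLLBACK: discarded pending ['d']; in_txn=False
Op 6: UPDATE d=21 (auto-commit; committed d=21)
Op 7: UPDATE a=16 (auto-commit; committed a=16)
Op 8: UPDATE a=3 (auto-commit; committed a=3)
Op 9: UPDATE d=29 (auto-commit; committed d=29)
Op 10: UPDATE a=29 (auto-commit; committed a=29)
After op 10: visible(d) = 29 (pending={}, committed={a=29, b=2, d=29})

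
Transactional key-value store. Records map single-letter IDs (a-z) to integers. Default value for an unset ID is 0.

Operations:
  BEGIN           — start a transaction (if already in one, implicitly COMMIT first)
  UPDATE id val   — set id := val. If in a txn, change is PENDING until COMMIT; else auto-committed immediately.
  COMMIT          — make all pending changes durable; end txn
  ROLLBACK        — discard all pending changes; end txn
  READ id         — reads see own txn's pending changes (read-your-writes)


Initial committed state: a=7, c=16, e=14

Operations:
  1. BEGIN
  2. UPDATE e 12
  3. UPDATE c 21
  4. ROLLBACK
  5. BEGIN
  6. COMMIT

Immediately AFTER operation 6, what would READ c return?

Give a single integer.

Initial committed: {a=7, c=16, e=14}
Op 1: BEGIN: in_txn=True, pending={}
Op 2: UPDATE e=12 (pending; pending now {e=12})
Op 3: UPDATE c=21 (pending; pending now {c=21, e=12})
Op 4: ROLLBACK: discarded pending ['c', 'e']; in_txn=False
Op 5: BEGIN: in_txn=True, pending={}
Op 6: COMMIT: merged [] into committed; committed now {a=7, c=16, e=14}
After op 6: visible(c) = 16 (pending={}, committed={a=7, c=16, e=14})

Answer: 16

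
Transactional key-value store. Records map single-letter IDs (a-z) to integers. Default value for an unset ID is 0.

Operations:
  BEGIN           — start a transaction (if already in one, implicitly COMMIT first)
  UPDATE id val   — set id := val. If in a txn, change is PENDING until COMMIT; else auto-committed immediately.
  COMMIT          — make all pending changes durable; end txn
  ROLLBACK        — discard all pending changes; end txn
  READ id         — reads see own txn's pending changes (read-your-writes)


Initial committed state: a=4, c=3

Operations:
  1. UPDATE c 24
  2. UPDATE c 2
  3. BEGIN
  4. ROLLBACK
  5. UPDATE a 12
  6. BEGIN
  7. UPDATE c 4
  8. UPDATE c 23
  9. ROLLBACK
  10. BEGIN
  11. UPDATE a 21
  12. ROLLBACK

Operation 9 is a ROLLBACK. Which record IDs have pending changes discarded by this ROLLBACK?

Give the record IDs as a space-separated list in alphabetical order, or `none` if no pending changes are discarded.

Initial committed: {a=4, c=3}
Op 1: UPDATE c=24 (auto-commit; committed c=24)
Op 2: UPDATE c=2 (auto-commit; committed c=2)
Op 3: BEGIN: in_txn=True, pending={}
Op 4: ROLLBACK: discarded pending []; in_txn=False
Op 5: UPDATE a=12 (auto-commit; committed a=12)
Op 6: BEGIN: in_txn=True, pending={}
Op 7: UPDATE c=4 (pending; pending now {c=4})
Op 8: UPDATE c=23 (pending; pending now {c=23})
Op 9: ROLLBACK: discarded pending ['c']; in_txn=False
Op 10: BEGIN: in_txn=True, pending={}
Op 11: UPDATE a=21 (pending; pending now {a=21})
Op 12: ROLLBACK: discarded pending ['a']; in_txn=False
ROLLBACK at op 9 discards: ['c']

Answer: c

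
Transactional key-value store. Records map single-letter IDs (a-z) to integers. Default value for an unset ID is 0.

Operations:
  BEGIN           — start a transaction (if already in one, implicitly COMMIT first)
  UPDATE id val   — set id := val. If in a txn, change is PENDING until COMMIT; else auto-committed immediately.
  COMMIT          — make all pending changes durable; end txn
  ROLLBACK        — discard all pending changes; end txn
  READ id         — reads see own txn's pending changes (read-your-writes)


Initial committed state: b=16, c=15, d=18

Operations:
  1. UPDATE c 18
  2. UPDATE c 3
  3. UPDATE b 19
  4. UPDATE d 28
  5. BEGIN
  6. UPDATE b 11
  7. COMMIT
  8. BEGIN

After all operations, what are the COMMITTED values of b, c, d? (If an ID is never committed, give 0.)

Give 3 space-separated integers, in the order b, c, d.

Answer: 11 3 28

Derivation:
Initial committed: {b=16, c=15, d=18}
Op 1: UPDATE c=18 (auto-commit; committed c=18)
Op 2: UPDATE c=3 (auto-commit; committed c=3)
Op 3: UPDATE b=19 (auto-commit; committed b=19)
Op 4: UPDATE d=28 (auto-commit; committed d=28)
Op 5: BEGIN: in_txn=True, pending={}
Op 6: UPDATE b=11 (pending; pending now {b=11})
Op 7: COMMIT: merged ['b'] into committed; committed now {b=11, c=3, d=28}
Op 8: BEGIN: in_txn=True, pending={}
Final committed: {b=11, c=3, d=28}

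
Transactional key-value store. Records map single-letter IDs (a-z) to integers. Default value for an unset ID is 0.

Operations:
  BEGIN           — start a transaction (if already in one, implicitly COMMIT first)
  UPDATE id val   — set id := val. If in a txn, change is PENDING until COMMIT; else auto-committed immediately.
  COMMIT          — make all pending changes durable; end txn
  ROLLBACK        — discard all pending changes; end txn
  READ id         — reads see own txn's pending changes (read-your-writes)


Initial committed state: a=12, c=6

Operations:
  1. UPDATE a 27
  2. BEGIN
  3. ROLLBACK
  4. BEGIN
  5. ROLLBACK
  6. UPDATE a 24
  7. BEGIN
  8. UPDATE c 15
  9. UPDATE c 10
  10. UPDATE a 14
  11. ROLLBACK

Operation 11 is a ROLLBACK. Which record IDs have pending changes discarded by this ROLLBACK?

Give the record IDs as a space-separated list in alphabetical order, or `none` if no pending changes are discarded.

Answer: a c

Derivation:
Initial committed: {a=12, c=6}
Op 1: UPDATE a=27 (auto-commit; committed a=27)
Op 2: BEGIN: in_txn=True, pending={}
Op 3: ROLLBACK: discarded pending []; in_txn=False
Op 4: BEGIN: in_txn=True, pending={}
Op 5: ROLLBACK: discarded pending []; in_txn=False
Op 6: UPDATE a=24 (auto-commit; committed a=24)
Op 7: BEGIN: in_txn=True, pending={}
Op 8: UPDATE c=15 (pending; pending now {c=15})
Op 9: UPDATE c=10 (pending; pending now {c=10})
Op 10: UPDATE a=14 (pending; pending now {a=14, c=10})
Op 11: ROLLBACK: discarded pending ['a', 'c']; in_txn=False
ROLLBACK at op 11 discards: ['a', 'c']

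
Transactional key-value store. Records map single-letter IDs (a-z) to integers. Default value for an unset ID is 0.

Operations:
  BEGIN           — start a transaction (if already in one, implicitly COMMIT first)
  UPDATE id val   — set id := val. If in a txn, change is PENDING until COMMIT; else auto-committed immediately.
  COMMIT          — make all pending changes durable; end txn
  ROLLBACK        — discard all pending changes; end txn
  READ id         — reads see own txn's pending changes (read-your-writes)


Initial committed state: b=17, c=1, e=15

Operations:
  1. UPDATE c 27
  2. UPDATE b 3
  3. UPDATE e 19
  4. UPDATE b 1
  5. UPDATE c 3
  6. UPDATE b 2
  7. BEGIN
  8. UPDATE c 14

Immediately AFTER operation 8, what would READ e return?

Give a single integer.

Initial committed: {b=17, c=1, e=15}
Op 1: UPDATE c=27 (auto-commit; committed c=27)
Op 2: UPDATE b=3 (auto-commit; committed b=3)
Op 3: UPDATE e=19 (auto-commit; committed e=19)
Op 4: UPDATE b=1 (auto-commit; committed b=1)
Op 5: UPDATE c=3 (auto-commit; committed c=3)
Op 6: UPDATE b=2 (auto-commit; committed b=2)
Op 7: BEGIN: in_txn=True, pending={}
Op 8: UPDATE c=14 (pending; pending now {c=14})
After op 8: visible(e) = 19 (pending={c=14}, committed={b=2, c=3, e=19})

Answer: 19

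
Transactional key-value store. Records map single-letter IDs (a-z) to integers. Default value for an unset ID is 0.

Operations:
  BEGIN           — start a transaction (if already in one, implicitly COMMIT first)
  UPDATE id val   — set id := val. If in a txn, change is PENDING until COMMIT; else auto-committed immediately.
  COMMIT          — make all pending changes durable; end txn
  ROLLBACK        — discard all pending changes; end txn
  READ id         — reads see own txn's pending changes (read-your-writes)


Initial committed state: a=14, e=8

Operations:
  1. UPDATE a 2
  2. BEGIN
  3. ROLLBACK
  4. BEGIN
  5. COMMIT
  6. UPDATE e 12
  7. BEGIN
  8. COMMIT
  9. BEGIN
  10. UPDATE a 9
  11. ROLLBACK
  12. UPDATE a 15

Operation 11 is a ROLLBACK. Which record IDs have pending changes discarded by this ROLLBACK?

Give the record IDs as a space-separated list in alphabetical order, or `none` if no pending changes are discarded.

Answer: a

Derivation:
Initial committed: {a=14, e=8}
Op 1: UPDATE a=2 (auto-commit; committed a=2)
Op 2: BEGIN: in_txn=True, pending={}
Op 3: ROLLBACK: discarded pending []; in_txn=False
Op 4: BEGIN: in_txn=True, pending={}
Op 5: COMMIT: merged [] into committed; committed now {a=2, e=8}
Op 6: UPDATE e=12 (auto-commit; committed e=12)
Op 7: BEGIN: in_txn=True, pending={}
Op 8: COMMIT: merged [] into committed; committed now {a=2, e=12}
Op 9: BEGIN: in_txn=True, pending={}
Op 10: UPDATE a=9 (pending; pending now {a=9})
Op 11: ROLLBACK: discarded pending ['a']; in_txn=False
Op 12: UPDATE a=15 (auto-commit; committed a=15)
ROLLBACK at op 11 discards: ['a']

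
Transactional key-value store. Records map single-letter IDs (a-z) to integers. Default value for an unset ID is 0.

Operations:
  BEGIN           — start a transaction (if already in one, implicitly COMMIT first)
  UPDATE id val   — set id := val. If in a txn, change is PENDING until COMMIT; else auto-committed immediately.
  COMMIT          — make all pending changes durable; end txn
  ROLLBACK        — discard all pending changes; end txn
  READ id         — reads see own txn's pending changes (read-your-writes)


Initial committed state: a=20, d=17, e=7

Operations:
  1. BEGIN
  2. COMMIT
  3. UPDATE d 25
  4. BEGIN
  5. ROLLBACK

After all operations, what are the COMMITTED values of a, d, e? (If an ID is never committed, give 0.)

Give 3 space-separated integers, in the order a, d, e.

Answer: 20 25 7

Derivation:
Initial committed: {a=20, d=17, e=7}
Op 1: BEGIN: in_txn=True, pending={}
Op 2: COMMIT: merged [] into committed; committed now {a=20, d=17, e=7}
Op 3: UPDATE d=25 (auto-commit; committed d=25)
Op 4: BEGIN: in_txn=True, pending={}
Op 5: ROLLBACK: discarded pending []; in_txn=False
Final committed: {a=20, d=25, e=7}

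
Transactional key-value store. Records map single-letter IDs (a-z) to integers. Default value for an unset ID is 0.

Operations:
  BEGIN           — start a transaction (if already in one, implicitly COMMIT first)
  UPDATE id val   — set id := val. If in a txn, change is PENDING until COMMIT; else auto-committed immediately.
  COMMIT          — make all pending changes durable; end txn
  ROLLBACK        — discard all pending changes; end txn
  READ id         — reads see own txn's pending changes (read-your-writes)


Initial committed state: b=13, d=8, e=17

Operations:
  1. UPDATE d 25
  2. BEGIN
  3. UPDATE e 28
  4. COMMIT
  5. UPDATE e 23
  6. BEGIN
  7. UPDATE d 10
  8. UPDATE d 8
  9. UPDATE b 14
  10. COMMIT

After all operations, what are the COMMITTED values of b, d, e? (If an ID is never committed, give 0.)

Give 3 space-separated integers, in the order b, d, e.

Answer: 14 8 23

Derivation:
Initial committed: {b=13, d=8, e=17}
Op 1: UPDATE d=25 (auto-commit; committed d=25)
Op 2: BEGIN: in_txn=True, pending={}
Op 3: UPDATE e=28 (pending; pending now {e=28})
Op 4: COMMIT: merged ['e'] into committed; committed now {b=13, d=25, e=28}
Op 5: UPDATE e=23 (auto-commit; committed e=23)
Op 6: BEGIN: in_txn=True, pending={}
Op 7: UPDATE d=10 (pending; pending now {d=10})
Op 8: UPDATE d=8 (pending; pending now {d=8})
Op 9: UPDATE b=14 (pending; pending now {b=14, d=8})
Op 10: COMMIT: merged ['b', 'd'] into committed; committed now {b=14, d=8, e=23}
Final committed: {b=14, d=8, e=23}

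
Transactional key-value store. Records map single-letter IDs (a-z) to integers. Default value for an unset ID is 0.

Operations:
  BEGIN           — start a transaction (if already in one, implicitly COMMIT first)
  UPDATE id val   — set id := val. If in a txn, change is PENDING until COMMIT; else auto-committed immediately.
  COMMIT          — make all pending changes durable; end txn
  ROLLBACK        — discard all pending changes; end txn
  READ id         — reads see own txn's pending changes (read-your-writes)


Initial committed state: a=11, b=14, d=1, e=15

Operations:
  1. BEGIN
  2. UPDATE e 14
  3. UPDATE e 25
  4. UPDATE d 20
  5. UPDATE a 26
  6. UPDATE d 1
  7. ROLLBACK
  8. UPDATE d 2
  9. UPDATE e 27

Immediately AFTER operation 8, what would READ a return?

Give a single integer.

Initial committed: {a=11, b=14, d=1, e=15}
Op 1: BEGIN: in_txn=True, pending={}
Op 2: UPDATE e=14 (pending; pending now {e=14})
Op 3: UPDATE e=25 (pending; pending now {e=25})
Op 4: UPDATE d=20 (pending; pending now {d=20, e=25})
Op 5: UPDATE a=26 (pending; pending now {a=26, d=20, e=25})
Op 6: UPDATE d=1 (pending; pending now {a=26, d=1, e=25})
Op 7: ROLLBACK: discarded pending ['a', 'd', 'e']; in_txn=False
Op 8: UPDATE d=2 (auto-commit; committed d=2)
After op 8: visible(a) = 11 (pending={}, committed={a=11, b=14, d=2, e=15})

Answer: 11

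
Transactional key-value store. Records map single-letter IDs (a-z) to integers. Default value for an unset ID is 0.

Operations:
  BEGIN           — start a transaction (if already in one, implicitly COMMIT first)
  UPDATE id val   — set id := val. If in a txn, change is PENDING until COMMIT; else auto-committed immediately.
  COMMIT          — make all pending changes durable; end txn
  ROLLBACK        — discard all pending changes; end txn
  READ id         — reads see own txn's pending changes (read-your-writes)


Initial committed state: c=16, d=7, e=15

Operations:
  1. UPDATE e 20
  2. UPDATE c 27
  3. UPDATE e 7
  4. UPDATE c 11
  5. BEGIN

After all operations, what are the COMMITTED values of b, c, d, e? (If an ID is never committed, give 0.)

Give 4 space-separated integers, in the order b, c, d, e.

Initial committed: {c=16, d=7, e=15}
Op 1: UPDATE e=20 (auto-commit; committed e=20)
Op 2: UPDATE c=27 (auto-commit; committed c=27)
Op 3: UPDATE e=7 (auto-commit; committed e=7)
Op 4: UPDATE c=11 (auto-commit; committed c=11)
Op 5: BEGIN: in_txn=True, pending={}
Final committed: {c=11, d=7, e=7}

Answer: 0 11 7 7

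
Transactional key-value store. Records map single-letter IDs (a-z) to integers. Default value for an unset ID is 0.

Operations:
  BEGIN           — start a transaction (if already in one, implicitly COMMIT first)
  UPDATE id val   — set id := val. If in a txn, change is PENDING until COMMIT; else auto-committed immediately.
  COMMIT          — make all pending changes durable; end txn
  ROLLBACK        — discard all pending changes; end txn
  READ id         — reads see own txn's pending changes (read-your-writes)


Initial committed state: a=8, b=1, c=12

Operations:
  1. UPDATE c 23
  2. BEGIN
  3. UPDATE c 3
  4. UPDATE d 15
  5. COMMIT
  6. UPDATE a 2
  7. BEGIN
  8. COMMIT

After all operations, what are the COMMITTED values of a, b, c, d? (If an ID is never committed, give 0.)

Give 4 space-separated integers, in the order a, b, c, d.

Answer: 2 1 3 15

Derivation:
Initial committed: {a=8, b=1, c=12}
Op 1: UPDATE c=23 (auto-commit; committed c=23)
Op 2: BEGIN: in_txn=True, pending={}
Op 3: UPDATE c=3 (pending; pending now {c=3})
Op 4: UPDATE d=15 (pending; pending now {c=3, d=15})
Op 5: COMMIT: merged ['c', 'd'] into committed; committed now {a=8, b=1, c=3, d=15}
Op 6: UPDATE a=2 (auto-commit; committed a=2)
Op 7: BEGIN: in_txn=True, pending={}
Op 8: COMMIT: merged [] into committed; committed now {a=2, b=1, c=3, d=15}
Final committed: {a=2, b=1, c=3, d=15}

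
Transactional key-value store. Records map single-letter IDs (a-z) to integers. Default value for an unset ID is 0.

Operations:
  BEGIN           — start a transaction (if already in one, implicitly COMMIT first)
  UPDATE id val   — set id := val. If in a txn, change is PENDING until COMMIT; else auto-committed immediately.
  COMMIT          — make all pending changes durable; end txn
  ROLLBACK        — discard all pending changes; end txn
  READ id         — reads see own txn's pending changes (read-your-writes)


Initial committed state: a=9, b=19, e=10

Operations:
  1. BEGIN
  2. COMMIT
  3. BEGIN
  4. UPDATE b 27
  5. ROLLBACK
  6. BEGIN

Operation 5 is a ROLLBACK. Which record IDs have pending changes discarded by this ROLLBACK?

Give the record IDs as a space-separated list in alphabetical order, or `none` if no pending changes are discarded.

Initial committed: {a=9, b=19, e=10}
Op 1: BEGIN: in_txn=True, pending={}
Op 2: COMMIT: merged [] into committed; committed now {a=9, b=19, e=10}
Op 3: BEGIN: in_txn=True, pending={}
Op 4: UPDATE b=27 (pending; pending now {b=27})
Op 5: ROLLBACK: discarded pending ['b']; in_txn=False
Op 6: BEGIN: in_txn=True, pending={}
ROLLBACK at op 5 discards: ['b']

Answer: b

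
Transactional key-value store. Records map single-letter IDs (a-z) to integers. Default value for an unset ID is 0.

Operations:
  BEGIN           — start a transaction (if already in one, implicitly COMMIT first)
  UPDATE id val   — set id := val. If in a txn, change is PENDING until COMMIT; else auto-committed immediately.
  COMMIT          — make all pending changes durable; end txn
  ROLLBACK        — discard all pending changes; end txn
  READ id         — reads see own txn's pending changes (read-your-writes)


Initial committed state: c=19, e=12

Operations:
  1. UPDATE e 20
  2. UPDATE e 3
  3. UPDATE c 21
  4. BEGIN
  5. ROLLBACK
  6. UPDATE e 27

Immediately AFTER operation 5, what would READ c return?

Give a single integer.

Answer: 21

Derivation:
Initial committed: {c=19, e=12}
Op 1: UPDATE e=20 (auto-commit; committed e=20)
Op 2: UPDATE e=3 (auto-commit; committed e=3)
Op 3: UPDATE c=21 (auto-commit; committed c=21)
Op 4: BEGIN: in_txn=True, pending={}
Op 5: ROLLBACK: discarded pending []; in_txn=False
After op 5: visible(c) = 21 (pending={}, committed={c=21, e=3})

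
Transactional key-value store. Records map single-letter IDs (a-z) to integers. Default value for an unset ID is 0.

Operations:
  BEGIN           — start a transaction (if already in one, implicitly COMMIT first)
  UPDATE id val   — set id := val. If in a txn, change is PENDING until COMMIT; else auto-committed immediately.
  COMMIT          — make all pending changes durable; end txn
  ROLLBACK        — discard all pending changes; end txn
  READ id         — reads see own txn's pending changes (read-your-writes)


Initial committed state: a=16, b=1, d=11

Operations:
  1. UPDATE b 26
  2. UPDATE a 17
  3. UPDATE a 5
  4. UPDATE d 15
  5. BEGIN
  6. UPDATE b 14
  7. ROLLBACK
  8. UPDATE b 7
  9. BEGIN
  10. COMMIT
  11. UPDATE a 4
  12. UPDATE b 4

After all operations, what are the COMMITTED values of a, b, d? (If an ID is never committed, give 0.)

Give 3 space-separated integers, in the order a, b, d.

Answer: 4 4 15

Derivation:
Initial committed: {a=16, b=1, d=11}
Op 1: UPDATE b=26 (auto-commit; committed b=26)
Op 2: UPDATE a=17 (auto-commit; committed a=17)
Op 3: UPDATE a=5 (auto-commit; committed a=5)
Op 4: UPDATE d=15 (auto-commit; committed d=15)
Op 5: BEGIN: in_txn=True, pending={}
Op 6: UPDATE b=14 (pending; pending now {b=14})
Op 7: ROLLBACK: discarded pending ['b']; in_txn=False
Op 8: UPDATE b=7 (auto-commit; committed b=7)
Op 9: BEGIN: in_txn=True, pending={}
Op 10: COMMIT: merged [] into committed; committed now {a=5, b=7, d=15}
Op 11: UPDATE a=4 (auto-commit; committed a=4)
Op 12: UPDATE b=4 (auto-commit; committed b=4)
Final committed: {a=4, b=4, d=15}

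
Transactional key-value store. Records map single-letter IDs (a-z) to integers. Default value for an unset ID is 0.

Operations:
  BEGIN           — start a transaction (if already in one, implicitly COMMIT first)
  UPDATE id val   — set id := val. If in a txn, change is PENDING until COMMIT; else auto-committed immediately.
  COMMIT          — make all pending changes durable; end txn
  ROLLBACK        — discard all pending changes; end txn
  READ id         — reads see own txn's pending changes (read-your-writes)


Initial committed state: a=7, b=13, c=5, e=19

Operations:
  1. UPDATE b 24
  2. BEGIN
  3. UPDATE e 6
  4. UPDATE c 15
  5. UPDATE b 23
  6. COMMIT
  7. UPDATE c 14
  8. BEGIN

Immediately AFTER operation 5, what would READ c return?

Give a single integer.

Answer: 15

Derivation:
Initial committed: {a=7, b=13, c=5, e=19}
Op 1: UPDATE b=24 (auto-commit; committed b=24)
Op 2: BEGIN: in_txn=True, pending={}
Op 3: UPDATE e=6 (pending; pending now {e=6})
Op 4: UPDATE c=15 (pending; pending now {c=15, e=6})
Op 5: UPDATE b=23 (pending; pending now {b=23, c=15, e=6})
After op 5: visible(c) = 15 (pending={b=23, c=15, e=6}, committed={a=7, b=24, c=5, e=19})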